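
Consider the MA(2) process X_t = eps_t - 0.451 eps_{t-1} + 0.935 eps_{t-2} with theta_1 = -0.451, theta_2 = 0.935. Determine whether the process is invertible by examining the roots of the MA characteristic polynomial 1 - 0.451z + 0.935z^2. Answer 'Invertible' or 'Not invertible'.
\text{Invertible}

The MA(q) characteristic polynomial is P(z) = 1 - 0.451z + 0.935z^2.
Invertibility requires all roots to lie outside the unit circle, i.e. |z| > 1 for every root.
Set 1 + (-0.451) z + (0.935) z^2 = 0, i.e. a z^2 + b z + c = 0 with a = 0.935, b = -0.451, c = 1.
Discriminant D = b^2 - 4ac = (-0.451)^2 - 4*(0.935)*1 = 0.203401 - (3.74) = -3.536599.
D < 0, so the roots are the complex-conjugate pair z = (-b +/- i sqrt(-D)) / (2a) = 0.2412 +/- 1.0057i.
For a conjugate pair |z|^2 = z * conj(z) = (product of roots) = c/a = 1/(0.935) = 1.069519, so |z| = sqrt(1.069519) = 1.0342 for both roots.
Moduli of all roots: 1.0342, 1.0342.
All moduli strictly greater than 1? Yes.
Verdict: Invertible.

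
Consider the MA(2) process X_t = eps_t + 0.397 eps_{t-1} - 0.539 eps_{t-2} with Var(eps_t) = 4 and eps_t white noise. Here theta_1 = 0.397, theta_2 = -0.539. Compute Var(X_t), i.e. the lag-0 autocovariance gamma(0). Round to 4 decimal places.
\gamma(0) = 5.7925

For an MA(q) process X_t = eps_t + sum_i theta_i eps_{t-i} with
Var(eps_t) = sigma^2, the variance is
  gamma(0) = sigma^2 * (1 + sum_i theta_i^2).
  sum_i theta_i^2 = (0.397)^2 + (-0.539)^2 = 0.157609 + 0.290521 = 0.44813.
  gamma(0) = 4 * (1 + 0.44813) = 4 * 1.44813 = 5.79252, which rounds to 5.7925.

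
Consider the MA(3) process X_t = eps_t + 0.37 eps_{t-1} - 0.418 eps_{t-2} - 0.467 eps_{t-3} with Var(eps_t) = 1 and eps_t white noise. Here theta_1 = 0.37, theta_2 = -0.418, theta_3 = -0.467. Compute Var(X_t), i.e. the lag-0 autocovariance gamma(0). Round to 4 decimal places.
\gamma(0) = 1.5297

For an MA(q) process X_t = eps_t + sum_i theta_i eps_{t-i} with
Var(eps_t) = sigma^2, the variance is
  gamma(0) = sigma^2 * (1 + sum_i theta_i^2).
  sum_i theta_i^2 = (0.37)^2 + (-0.418)^2 + (-0.467)^2 = 0.1369 + 0.174724 + 0.218089 = 0.529713.
  gamma(0) = 1 * (1 + 0.529713) = 1 * 1.529713 = 1.529713, which rounds to 1.5297.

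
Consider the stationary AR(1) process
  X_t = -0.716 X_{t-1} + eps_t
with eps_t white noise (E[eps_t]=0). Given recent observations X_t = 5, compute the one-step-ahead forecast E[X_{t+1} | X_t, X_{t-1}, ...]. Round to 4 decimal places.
E[X_{t+1} \mid \mathcal F_t] = -3.5800

For an AR(p) model X_t = c + sum_i phi_i X_{t-i} + eps_t, the
one-step-ahead conditional mean is
  E[X_{t+1} | X_t, ...] = c + sum_i phi_i X_{t+1-i}.
Substitute known values:
  E[X_{t+1} | ...] = (-0.716) * (5)
                   = -3.5800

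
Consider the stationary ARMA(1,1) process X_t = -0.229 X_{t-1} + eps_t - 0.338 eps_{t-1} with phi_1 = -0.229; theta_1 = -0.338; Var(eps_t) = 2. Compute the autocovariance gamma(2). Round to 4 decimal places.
\gamma(2) = 0.2953

Multiply the model equation by X_{t-k} and take expectations. With theta_0 = psi_0 = 1 and psi_j the MA(infinity) weights, this gives
  gamma(k) - sum_i phi_i gamma(k-i) = c_k,
  c_k = sigma^2 * sum_{j=k..q} theta_j psi_{j-k}   (c_k = 0 for k > q),
using gamma(-m) = gamma(m).
psi-weights needed (psi_j = theta_j + sum_i phi_i psi_{j-i}):
  psi_1 = theta_1 + phi_1 = -0.338 + (-0.229) = -0.567
Right-hand sides:
  c_0 = sigma^2 (1 + theta_1 psi_1) = 2 * (1 + (-0.338)(-0.567)) = 2 * 1.191646 = 2.383292
  c_1 = sigma^2 theta_1 = 2 * (-0.338) = -0.676
  c_2 = 0
Equations for k = 0 and k = 1 (AR order 1):
  gamma(0) = phi_1 gamma(1) + c_0
  gamma(1) = phi_1 gamma(0) + c_1
Substituting the second into the first: gamma(0) (1 - phi_1^2) = c_0 + phi_1 c_1, so
  gamma(0) = (c_0 + phi_1 c_1) / (1 - phi_1^2) = (2.383292 + (-0.229)(-0.676)) / (1 - (-0.229)^2) = 2.538096 / 0.947559 = 2.678562.
  gamma(1) = phi_1 gamma(0) + c_1 = (-0.229)(2.678562) + (-0.676) = -1.289391.
For k = 2 (> q): gamma(2) = phi_1 gamma(1) = (-0.229)(-1.289391) = 0.29527.
Therefore gamma(2) = 0.2953 (to 4 decimal places).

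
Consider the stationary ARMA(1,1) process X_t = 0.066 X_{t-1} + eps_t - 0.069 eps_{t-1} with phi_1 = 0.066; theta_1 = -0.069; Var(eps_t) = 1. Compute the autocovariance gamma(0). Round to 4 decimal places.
\gamma(0) = 1.0000

Multiply the model equation by X_{t-k} and take expectations. With theta_0 = psi_0 = 1 and psi_j the MA(infinity) weights, this gives
  gamma(k) - sum_i phi_i gamma(k-i) = c_k,
  c_k = sigma^2 * sum_{j=k..q} theta_j psi_{j-k}   (c_k = 0 for k > q),
using gamma(-m) = gamma(m).
psi-weights needed (psi_j = theta_j + sum_i phi_i psi_{j-i}):
  psi_1 = theta_1 + phi_1 = -0.069 + (0.066) = -0.003
Right-hand sides:
  c_0 = sigma^2 (1 + theta_1 psi_1) = 1 * (1 + (-0.069)(-0.003)) = 1 * 1.000207 = 1.000207
  c_1 = sigma^2 theta_1 = 1 * (-0.069) = -0.069
  c_2 = 0
Equations for k = 0 and k = 1 (AR order 1):
  gamma(0) = phi_1 gamma(1) + c_0
  gamma(1) = phi_1 gamma(0) + c_1
Substituting the second into the first: gamma(0) (1 - phi_1^2) = c_0 + phi_1 c_1, so
  gamma(0) = (c_0 + phi_1 c_1) / (1 - phi_1^2) = (1.000207 + (0.066)(-0.069)) / (1 - (0.066)^2) = 0.995653 / 0.995644 = 1.000009.
Therefore gamma(0) = 1.0000 (to 4 decimal places).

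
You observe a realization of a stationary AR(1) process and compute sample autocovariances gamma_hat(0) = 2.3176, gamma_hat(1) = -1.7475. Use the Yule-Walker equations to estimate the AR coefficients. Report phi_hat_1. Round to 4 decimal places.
\hat\phi_{1} = -0.7540

The Yule-Walker equations for an AR(p) process read, in matrix form,
  Gamma_p phi = r_p,   with   (Gamma_p)_{ij} = gamma(|i - j|),
                       (r_p)_i = gamma(i),   i,j = 1..p.
Substitute the sample gammas (Toeplitz matrix and right-hand side of size 1):
  Gamma_p = [[2.3176]]
  r_p     = [-1.7475]
With p = 1 this is the single equation gamma(0) phi_1 = gamma(1):
  phi_hat_1 = gamma(1) / gamma(0) = -1.7475 / 2.3176 = -0.7540.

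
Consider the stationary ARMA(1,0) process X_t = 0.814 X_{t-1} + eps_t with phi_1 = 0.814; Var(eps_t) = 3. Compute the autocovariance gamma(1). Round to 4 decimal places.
\gamma(1) = 7.2376

Multiply the model equation by X_{t-k} and take expectations. With theta_0 = psi_0 = 1 and psi_j the MA(infinity) weights, this gives
  gamma(k) - sum_i phi_i gamma(k-i) = c_k,
  c_k = sigma^2 * sum_{j=k..q} theta_j psi_{j-k}   (c_k = 0 for k > q),
using gamma(-m) = gamma(m).
Pure AR (q = 0): c_0 = sigma^2 = 3, c_k = 0 for k >= 1.
Equations for k = 0 and k = 1 (AR order 1):
  gamma(0) = phi_1 gamma(1) + c_0
  gamma(1) = phi_1 gamma(0) + c_1
Substituting the second into the first: gamma(0) (1 - phi_1^2) = c_0 + phi_1 c_1, so
  gamma(0) = c_0 / (1 - phi_1^2) = 3 / (1 - (0.814)^2) = 3 / 0.337404 = 8.891418.
  gamma(1) = phi_1 gamma(0) = (0.814)(8.891418) = 7.237614.
Therefore gamma(1) = 7.2376 (to 4 decimal places).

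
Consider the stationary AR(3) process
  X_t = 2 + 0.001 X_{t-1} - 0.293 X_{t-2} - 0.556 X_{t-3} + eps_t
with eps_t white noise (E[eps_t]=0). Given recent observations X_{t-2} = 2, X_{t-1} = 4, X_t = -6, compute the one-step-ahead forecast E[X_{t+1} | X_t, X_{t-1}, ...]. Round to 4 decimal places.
E[X_{t+1} \mid \mathcal F_t] = -0.2900

For an AR(p) model X_t = c + sum_i phi_i X_{t-i} + eps_t, the
one-step-ahead conditional mean is
  E[X_{t+1} | X_t, ...] = c + sum_i phi_i X_{t+1-i}.
Substitute known values:
  E[X_{t+1} | ...] = 2 + (0.001) * (-6) + (-0.293) * (4) + (-0.556) * (2)
                   = -0.2900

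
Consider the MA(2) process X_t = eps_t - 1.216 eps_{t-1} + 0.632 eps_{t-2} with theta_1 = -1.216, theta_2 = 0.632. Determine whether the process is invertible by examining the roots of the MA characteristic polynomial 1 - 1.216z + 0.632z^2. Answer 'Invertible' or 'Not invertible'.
\text{Invertible}

The MA(q) characteristic polynomial is P(z) = 1 - 1.216z + 0.632z^2.
Invertibility requires all roots to lie outside the unit circle, i.e. |z| > 1 for every root.
Set 1 + (-1.216) z + (0.632) z^2 = 0, i.e. a z^2 + b z + c = 0 with a = 0.632, b = -1.216, c = 1.
Discriminant D = b^2 - 4ac = (-1.216)^2 - 4*(0.632)*1 = 1.478656 - (2.528) = -1.049344.
D < 0, so the roots are the complex-conjugate pair z = (-b +/- i sqrt(-D)) / (2a) = 0.962 +/- 0.8104i.
For a conjugate pair |z|^2 = z * conj(z) = (product of roots) = c/a = 1/(0.632) = 1.582278, so |z| = sqrt(1.582278) = 1.2579 for both roots.
Moduli of all roots: 1.2579, 1.2579.
All moduli strictly greater than 1? Yes.
Verdict: Invertible.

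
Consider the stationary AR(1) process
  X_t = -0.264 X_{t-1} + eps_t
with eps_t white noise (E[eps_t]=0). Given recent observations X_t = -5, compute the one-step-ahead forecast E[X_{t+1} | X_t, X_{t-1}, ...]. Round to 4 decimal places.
E[X_{t+1} \mid \mathcal F_t] = 1.3200

For an AR(p) model X_t = c + sum_i phi_i X_{t-i} + eps_t, the
one-step-ahead conditional mean is
  E[X_{t+1} | X_t, ...] = c + sum_i phi_i X_{t+1-i}.
Substitute known values:
  E[X_{t+1} | ...] = (-0.264) * (-5)
                   = 1.3200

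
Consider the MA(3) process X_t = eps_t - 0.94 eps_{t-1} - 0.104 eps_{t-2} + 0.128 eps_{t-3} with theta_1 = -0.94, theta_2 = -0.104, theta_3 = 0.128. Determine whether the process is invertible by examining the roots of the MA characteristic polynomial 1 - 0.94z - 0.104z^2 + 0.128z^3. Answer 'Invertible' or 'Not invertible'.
\text{Invertible}

The MA(q) characteristic polynomial is P(z) = 1 - 0.94z - 0.104z^2 + 0.128z^3.
Invertibility requires all roots to lie outside the unit circle, i.e. |z| > 1 for every root.
Degree 3: look for a simple real root z0 first, then factor out (1 - z/z0) and solve the remaining quadratic.
Testing z0 = 2.5: P(2.5) = 1 + (-0.94)(2.5) + (-0.104)(2.5)^2 + (0.128)(2.5)^3
  = 1 + (-2.35) + (-0.65) + (2) = 0.  So z_0 = 2.5 is a root, |z_0| = 2.5.
Divide out the factor (1 - 0.4 z) = (1 - z/z0) (since 1/z0 = 0.4):
  P(z) = (1 - 0.4 z)(1 + (-0.54) z + (-0.32) z^2)
  [check: z-coef -0.54 - (0.4) = -0.94; z^2-coef -0.32 - (0.4)(-0.54) = -0.104; z^3-coef -(0.4)(-0.32) = 0.128.]
Remaining roots from the quadratic factor 1 + (-0.54) z + (-0.32) z^2:
  Set 1 + (-0.54) z + (-0.32) z^2 = 0, i.e. a z^2 + b z + c = 0 with a = -0.32, b = -0.54, c = 1.
  Discriminant D = b^2 - 4ac = (-0.54)^2 - 4*(-0.32)*1 = 0.2916 - (-1.28) = 1.5716.
  D >= 0, so the roots are real: z = (-b +/- sqrt(D)) / (2a) = (0.54 +/- 1.253635) / (-0.64).
    z_1 = (0.54 + 1.253635) / (-0.64) = -2.8026,   |z_1| = 2.8026.
    z_2 = (0.54 - 1.253635) / (-0.64) = 1.1151,   |z_2| = 1.1151.
Moduli of all roots: 2.5000, 2.8026, 1.1151.
All moduli strictly greater than 1? Yes.
Verdict: Invertible.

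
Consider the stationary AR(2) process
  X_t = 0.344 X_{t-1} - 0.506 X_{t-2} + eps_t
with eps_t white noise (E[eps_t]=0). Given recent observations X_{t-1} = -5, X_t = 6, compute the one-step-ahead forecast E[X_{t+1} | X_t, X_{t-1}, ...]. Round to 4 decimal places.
E[X_{t+1} \mid \mathcal F_t] = 4.5940

For an AR(p) model X_t = c + sum_i phi_i X_{t-i} + eps_t, the
one-step-ahead conditional mean is
  E[X_{t+1} | X_t, ...] = c + sum_i phi_i X_{t+1-i}.
Substitute known values:
  E[X_{t+1} | ...] = (0.344) * (6) + (-0.506) * (-5)
                   = 4.5940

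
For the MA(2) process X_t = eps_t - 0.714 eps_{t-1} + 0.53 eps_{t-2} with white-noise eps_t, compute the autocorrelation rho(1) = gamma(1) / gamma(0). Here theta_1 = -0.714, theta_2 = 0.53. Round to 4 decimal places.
\rho(1) = -0.6101

For an MA(q) process with theta_0 = 1, the autocovariance is
  gamma(k) = sigma^2 * sum_{i=0..q-k} theta_i * theta_{i+k},
and rho(k) = gamma(k) / gamma(0). Sigma^2 cancels.
  numerator   = (1)*(-0.714) + (-0.714)*(0.53) = -1.09242.
  denominator = (1)^2 + (-0.714)^2 + (0.53)^2 = 1.790696.
  rho(1) = -1.09242 / 1.790696 = -0.6101.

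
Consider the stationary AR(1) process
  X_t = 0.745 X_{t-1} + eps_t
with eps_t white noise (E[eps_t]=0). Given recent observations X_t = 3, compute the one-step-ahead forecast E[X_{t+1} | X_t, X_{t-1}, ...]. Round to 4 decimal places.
E[X_{t+1} \mid \mathcal F_t] = 2.2350

For an AR(p) model X_t = c + sum_i phi_i X_{t-i} + eps_t, the
one-step-ahead conditional mean is
  E[X_{t+1} | X_t, ...] = c + sum_i phi_i X_{t+1-i}.
Substitute known values:
  E[X_{t+1} | ...] = (0.745) * (3)
                   = 2.2350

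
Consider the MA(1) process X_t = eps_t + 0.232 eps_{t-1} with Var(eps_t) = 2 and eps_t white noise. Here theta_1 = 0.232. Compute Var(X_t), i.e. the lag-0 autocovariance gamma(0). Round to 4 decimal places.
\gamma(0) = 2.1076

For an MA(q) process X_t = eps_t + sum_i theta_i eps_{t-i} with
Var(eps_t) = sigma^2, the variance is
  gamma(0) = sigma^2 * (1 + sum_i theta_i^2).
  sum_i theta_i^2 = (0.232)^2 = 0.053824.
  gamma(0) = 2 * (1 + 0.053824) = 2 * 1.053824 = 2.107648, which rounds to 2.1076.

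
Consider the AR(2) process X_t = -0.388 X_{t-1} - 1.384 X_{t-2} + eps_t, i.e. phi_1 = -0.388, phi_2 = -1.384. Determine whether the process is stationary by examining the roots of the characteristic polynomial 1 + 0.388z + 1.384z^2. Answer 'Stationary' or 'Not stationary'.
\text{Not stationary}

The AR(p) characteristic polynomial is P(z) = 1 + 0.388z + 1.384z^2.
Stationarity requires all roots to lie outside the unit circle, i.e. |z| > 1 for every root.
Set 1 + (0.388) z + (1.384) z^2 = 0, i.e. a z^2 + b z + c = 0 with a = 1.384, b = 0.388, c = 1.
Discriminant D = b^2 - 4ac = (0.388)^2 - 4*(1.384)*1 = 0.150544 - (5.536) = -5.385456.
D < 0, so the roots are the complex-conjugate pair z = (-b +/- i sqrt(-D)) / (2a) = -0.1402 +/- 0.8384i.
For a conjugate pair |z|^2 = z * conj(z) = (product of roots) = c/a = 1/(1.384) = 0.722543, so |z| = sqrt(0.722543) = 0.85 for both roots.
Moduli of all roots: 0.8500, 0.8500.
All moduli strictly greater than 1? No.
Verdict: Not stationary.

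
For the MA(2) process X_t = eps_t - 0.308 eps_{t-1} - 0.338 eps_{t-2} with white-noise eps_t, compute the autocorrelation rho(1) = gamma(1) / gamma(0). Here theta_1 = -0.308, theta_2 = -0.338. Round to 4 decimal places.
\rho(1) = -0.1686

For an MA(q) process with theta_0 = 1, the autocovariance is
  gamma(k) = sigma^2 * sum_{i=0..q-k} theta_i * theta_{i+k},
and rho(k) = gamma(k) / gamma(0). Sigma^2 cancels.
  numerator   = (1)*(-0.308) + (-0.308)*(-0.338) = -0.203896.
  denominator = (1)^2 + (-0.308)^2 + (-0.338)^2 = 1.209108.
  rho(1) = -0.203896 / 1.209108 = -0.1686.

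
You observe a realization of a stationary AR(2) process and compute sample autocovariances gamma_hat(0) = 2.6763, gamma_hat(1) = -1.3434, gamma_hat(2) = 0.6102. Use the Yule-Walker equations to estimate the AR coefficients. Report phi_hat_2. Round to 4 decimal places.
\hat\phi_{2} = -0.0320

The Yule-Walker equations for an AR(p) process read, in matrix form,
  Gamma_p phi = r_p,   with   (Gamma_p)_{ij} = gamma(|i - j|),
                       (r_p)_i = gamma(i),   i,j = 1..p.
Substitute the sample gammas (Toeplitz matrix and right-hand side of size 2):
  Gamma_p = [[2.6763, -1.3434], [-1.3434, 2.6763]]
  r_p     = [-1.3434, 0.6102]
Written out:
  2.6763 phi_1 - 1.3434 phi_2 = -1.3434
  -1.3434 phi_1 + 2.6763 phi_2 = 0.6102
Solve by Cramer's rule:
  det = gamma(0)^2 - gamma(1)^2 = (2.6763)^2 - (-1.3434)^2 = 7.16258169 - 1.80472356 = 5.35785813
  phi_hat_1 = [gamma(1) gamma(0) - gamma(1) gamma(2)] / det = [(-1.3434)(2.6763) - (-1.3434)(0.6102)] / 5.35785813 = -2.77559874 / 5.35785813 = -0.518
  phi_hat_2 = [gamma(0) gamma(2) - gamma(1)^2] / det = [(2.6763)(0.6102) - (-1.3434)^2] / 5.35785813 = -0.1716453 / 5.35785813 = -0.032
So phi_hat = [-0.5180, -0.0320].
Therefore phi_hat_2 = -0.0320.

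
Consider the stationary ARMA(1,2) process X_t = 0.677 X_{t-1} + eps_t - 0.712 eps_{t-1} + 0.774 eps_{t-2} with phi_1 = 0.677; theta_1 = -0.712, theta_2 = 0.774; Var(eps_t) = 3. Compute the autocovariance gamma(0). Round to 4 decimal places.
\gamma(0) = 6.1216

Multiply the model equation by X_{t-k} and take expectations. With theta_0 = psi_0 = 1 and psi_j the MA(infinity) weights, this gives
  gamma(k) - sum_i phi_i gamma(k-i) = c_k,
  c_k = sigma^2 * sum_{j=k..q} theta_j psi_{j-k}   (c_k = 0 for k > q),
using gamma(-m) = gamma(m).
psi-weights needed (psi_j = theta_j + sum_i phi_i psi_{j-i}):
  psi_1 = theta_1 + phi_1 = -0.712 + (0.677) = -0.035
  psi_2 = theta_2 + phi_1 psi_1 = 0.774 + (0.677)(-0.035) = 0.750305
Right-hand sides:
  c_0 = sigma^2 (1 + theta_1 psi_1 + theta_2 psi_2) = 3 * (1 + (-0.712)(-0.035) + (0.774)(0.750305)) = 3 * 1.605656 = 4.816968
  c_1 = sigma^2 (theta_1 + theta_2 psi_1) = 3 * (-0.712 + (0.774)(-0.035)) = -2.21727
  c_2 = sigma^2 theta_2 = 3 * (0.774) = 2.322
Equations for k = 0 and k = 1 (AR order 1):
  gamma(0) = phi_1 gamma(1) + c_0
  gamma(1) = phi_1 gamma(0) + c_1
Substituting the second into the first: gamma(0) (1 - phi_1^2) = c_0 + phi_1 c_1, so
  gamma(0) = (c_0 + phi_1 c_1) / (1 - phi_1^2) = (4.816968 + (0.677)(-2.21727)) / (1 - (0.677)^2) = 3.315876 / 0.541671 = 6.121569.
Therefore gamma(0) = 6.1216 (to 4 decimal places).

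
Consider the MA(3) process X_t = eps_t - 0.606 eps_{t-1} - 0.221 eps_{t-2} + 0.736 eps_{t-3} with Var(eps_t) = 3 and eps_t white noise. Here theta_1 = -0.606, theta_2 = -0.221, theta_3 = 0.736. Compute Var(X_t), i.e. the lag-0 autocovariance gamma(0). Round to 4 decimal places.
\gamma(0) = 5.8733

For an MA(q) process X_t = eps_t + sum_i theta_i eps_{t-i} with
Var(eps_t) = sigma^2, the variance is
  gamma(0) = sigma^2 * (1 + sum_i theta_i^2).
  sum_i theta_i^2 = (-0.606)^2 + (-0.221)^2 + (0.736)^2 = 0.367236 + 0.048841 + 0.541696 = 0.957773.
  gamma(0) = 3 * (1 + 0.957773) = 3 * 1.957773 = 5.873319, which rounds to 5.8733.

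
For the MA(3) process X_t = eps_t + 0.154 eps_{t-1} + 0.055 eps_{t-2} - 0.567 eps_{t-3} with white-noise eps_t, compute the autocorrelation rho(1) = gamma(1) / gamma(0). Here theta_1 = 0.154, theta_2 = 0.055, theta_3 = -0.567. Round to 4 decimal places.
\rho(1) = 0.0974

For an MA(q) process with theta_0 = 1, the autocovariance is
  gamma(k) = sigma^2 * sum_{i=0..q-k} theta_i * theta_{i+k},
and rho(k) = gamma(k) / gamma(0). Sigma^2 cancels.
  numerator   = (1)*(0.154) + (0.154)*(0.055) + (0.055)*(-0.567) = 0.131285.
  denominator = (1)^2 + (0.154)^2 + (0.055)^2 + (-0.567)^2 = 1.34823.
  rho(1) = 0.131285 / 1.34823 = 0.0974.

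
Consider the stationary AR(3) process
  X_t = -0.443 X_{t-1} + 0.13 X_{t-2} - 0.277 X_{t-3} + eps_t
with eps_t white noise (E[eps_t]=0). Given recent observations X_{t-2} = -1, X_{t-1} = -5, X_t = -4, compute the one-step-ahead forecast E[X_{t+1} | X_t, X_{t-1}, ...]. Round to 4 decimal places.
E[X_{t+1} \mid \mathcal F_t] = 1.3990

For an AR(p) model X_t = c + sum_i phi_i X_{t-i} + eps_t, the
one-step-ahead conditional mean is
  E[X_{t+1} | X_t, ...] = c + sum_i phi_i X_{t+1-i}.
Substitute known values:
  E[X_{t+1} | ...] = (-0.443) * (-4) + (0.13) * (-5) + (-0.277) * (-1)
                   = 1.3990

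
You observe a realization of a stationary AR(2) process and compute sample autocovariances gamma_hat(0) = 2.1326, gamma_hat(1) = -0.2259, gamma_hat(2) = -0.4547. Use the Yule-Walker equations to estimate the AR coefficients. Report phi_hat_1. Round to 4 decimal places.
\hat\phi_{1} = -0.1300

The Yule-Walker equations for an AR(p) process read, in matrix form,
  Gamma_p phi = r_p,   with   (Gamma_p)_{ij} = gamma(|i - j|),
                       (r_p)_i = gamma(i),   i,j = 1..p.
Substitute the sample gammas (Toeplitz matrix and right-hand side of size 2):
  Gamma_p = [[2.1326, -0.2259], [-0.2259, 2.1326]]
  r_p     = [-0.2259, -0.4547]
Written out:
  2.1326 phi_1 - 0.2259 phi_2 = -0.2259
  -0.2259 phi_1 + 2.1326 phi_2 = -0.4547
Solve by Cramer's rule:
  det = gamma(0)^2 - gamma(1)^2 = (2.1326)^2 - (-0.2259)^2 = 4.54798276 - 0.05103081 = 4.49695195
  phi_hat_1 = [gamma(1) gamma(0) - gamma(1) gamma(2)] / det = [(-0.2259)(2.1326) - (-0.2259)(-0.4547)] / 4.49695195 = -0.58447107 / 4.49695195 = -0.13
  phi_hat_2 = [gamma(0) gamma(2) - gamma(1)^2] / det = [(2.1326)(-0.4547) - (-0.2259)^2] / 4.49695195 = -1.02072403 / 4.49695195 = -0.227
So phi_hat = [-0.1300, -0.2270].
Therefore phi_hat_1 = -0.1300.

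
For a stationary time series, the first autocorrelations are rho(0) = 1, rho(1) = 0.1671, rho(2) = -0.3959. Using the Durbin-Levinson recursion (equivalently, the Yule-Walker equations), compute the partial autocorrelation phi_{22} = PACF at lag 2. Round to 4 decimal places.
\phi_{22} = -0.4360

The PACF at lag k is phi_{kk}, the last component of the solution
to the Yule-Walker system G_k phi = r_k where
  (G_k)_{ij} = rho(|i - j|), (r_k)_i = rho(i), i,j = 1..k.
Equivalently, Durbin-Levinson gives phi_{kk} iteratively:
  phi_{11} = rho(1)
  phi_{kk} = [rho(k) - sum_{j=1..k-1} phi_{k-1,j} rho(k-j)]
            / [1 - sum_{j=1..k-1} phi_{k-1,j} rho(j)],
  phi_{k,j} = phi_{k-1,j} - phi_{kk} phi_{k-1,k-j},  j = 1..k-1.
Step k = 1:
  phi_11 = rho(1) = 0.1671.
Step k = 2:
  phi_22 = [rho(2) - phi_11 rho(1)] / [1 - phi_11 rho(1)] = [-0.3959 - (0.1671)(0.1671)] / [1 - (0.1671)(0.1671)]
         = -0.42382241 / 0.97207759 = -0.436.
Therefore phi_{22} = -0.4360.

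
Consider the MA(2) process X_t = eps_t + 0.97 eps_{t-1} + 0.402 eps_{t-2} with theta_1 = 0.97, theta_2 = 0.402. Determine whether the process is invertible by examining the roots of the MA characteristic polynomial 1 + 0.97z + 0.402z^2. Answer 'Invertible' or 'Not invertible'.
\text{Invertible}

The MA(q) characteristic polynomial is P(z) = 1 + 0.97z + 0.402z^2.
Invertibility requires all roots to lie outside the unit circle, i.e. |z| > 1 for every root.
Set 1 + (0.97) z + (0.402) z^2 = 0, i.e. a z^2 + b z + c = 0 with a = 0.402, b = 0.97, c = 1.
Discriminant D = b^2 - 4ac = (0.97)^2 - 4*(0.402)*1 = 0.9409 - (1.608) = -0.6671.
D < 0, so the roots are the complex-conjugate pair z = (-b +/- i sqrt(-D)) / (2a) = -1.2065 +/- 1.0159i.
For a conjugate pair |z|^2 = z * conj(z) = (product of roots) = c/a = 1/(0.402) = 2.487562, so |z| = sqrt(2.487562) = 1.5772 for both roots.
Moduli of all roots: 1.5772, 1.5772.
All moduli strictly greater than 1? Yes.
Verdict: Invertible.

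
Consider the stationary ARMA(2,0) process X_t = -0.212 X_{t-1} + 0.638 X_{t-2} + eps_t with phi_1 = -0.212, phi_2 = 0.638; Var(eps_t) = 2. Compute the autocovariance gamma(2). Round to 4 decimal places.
\gamma(2) = 3.9126

Multiply the model equation by X_{t-k} and take expectations. With theta_0 = psi_0 = 1 and psi_j the MA(infinity) weights, this gives
  gamma(k) - sum_i phi_i gamma(k-i) = c_k,
  c_k = sigma^2 * sum_{j=k..q} theta_j psi_{j-k}   (c_k = 0 for k > q),
using gamma(-m) = gamma(m).
Pure AR (q = 0): c_0 = sigma^2 = 2, c_k = 0 for k >= 1.
Equations for k = 0, 1, 2 (AR order 2, c_2 = 0):
  (E0) gamma(0) = phi_1 gamma(1) + phi_2 gamma(2) + c_0
  (E1) gamma(1) = phi_1 gamma(0) + phi_2 gamma(1) + c_1
  (E2) gamma(2) = phi_1 gamma(1) + phi_2 gamma(0)
From (E1): gamma(1) = A gamma(0) + B with
  A = phi_1 / (1 - phi_2) = -0.212 / 0.362 = -0.585635,   B = c_1 / (1 - phi_2) = 0 / 0.362 = 0.
Insert (E2) into (E0): gamma(0) (1 - phi_2^2) = phi_1 (1 + phi_2) gamma(1) + c_0.
  phi_1 (1 + phi_2) = (-0.212)(1.638) = -0.347256,   1 - phi_2^2 = 0.592956.
Replace gamma(1) by A gamma(0) + B and collect gamma(0):
  gamma(0) [0.592956 - (-0.347256)(-0.585635)] = c_0 = 2
  gamma(0) * 0.389591 = 2
  gamma(0) = 2 / 0.389591 = 5.133594.
  gamma(1) = A gamma(0) = (-0.585635)(5.133594) = -3.006414.
  gamma(2) = phi_1 gamma(1) + phi_2 gamma(0) = (-0.212)(-3.006414) + (0.638)(5.133594) = 3.912593.
Therefore gamma(2) = 3.9126 (to 4 decimal places).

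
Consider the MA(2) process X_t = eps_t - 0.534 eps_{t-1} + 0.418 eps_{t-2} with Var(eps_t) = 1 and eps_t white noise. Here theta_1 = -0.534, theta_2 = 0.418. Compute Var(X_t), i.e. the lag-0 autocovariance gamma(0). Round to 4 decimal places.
\gamma(0) = 1.4599

For an MA(q) process X_t = eps_t + sum_i theta_i eps_{t-i} with
Var(eps_t) = sigma^2, the variance is
  gamma(0) = sigma^2 * (1 + sum_i theta_i^2).
  sum_i theta_i^2 = (-0.534)^2 + (0.418)^2 = 0.285156 + 0.174724 = 0.45988.
  gamma(0) = 1 * (1 + 0.45988) = 1 * 1.45988 = 1.45988, which rounds to 1.4599.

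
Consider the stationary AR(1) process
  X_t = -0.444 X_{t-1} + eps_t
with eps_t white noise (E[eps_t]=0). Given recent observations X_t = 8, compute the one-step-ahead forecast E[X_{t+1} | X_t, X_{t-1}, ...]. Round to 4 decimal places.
E[X_{t+1} \mid \mathcal F_t] = -3.5520

For an AR(p) model X_t = c + sum_i phi_i X_{t-i} + eps_t, the
one-step-ahead conditional mean is
  E[X_{t+1} | X_t, ...] = c + sum_i phi_i X_{t+1-i}.
Substitute known values:
  E[X_{t+1} | ...] = (-0.444) * (8)
                   = -3.5520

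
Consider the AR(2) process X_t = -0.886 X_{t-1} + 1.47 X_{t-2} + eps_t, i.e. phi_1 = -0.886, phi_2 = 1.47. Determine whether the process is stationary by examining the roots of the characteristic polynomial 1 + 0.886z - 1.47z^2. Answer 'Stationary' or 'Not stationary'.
\text{Not stationary}

The AR(p) characteristic polynomial is P(z) = 1 + 0.886z - 1.47z^2.
Stationarity requires all roots to lie outside the unit circle, i.e. |z| > 1 for every root.
Set 1 + (0.886) z + (-1.47) z^2 = 0, i.e. a z^2 + b z + c = 0 with a = -1.47, b = 0.886, c = 1.
Discriminant D = b^2 - 4ac = (0.886)^2 - 4*(-1.47)*1 = 0.784996 - (-5.88) = 6.664996.
D >= 0, so the roots are real: z = (-b +/- sqrt(D)) / (2a) = (-0.886 +/- 2.581665) / (-2.94).
  z_1 = (-0.886 + 2.581665) / (-2.94) = -0.5768,   |z_1| = 0.5768.
  z_2 = (-0.886 - 2.581665) / (-2.94) = 1.1795,   |z_2| = 1.1795.
Moduli of all roots: 0.5768, 1.1795.
All moduli strictly greater than 1? No.
Verdict: Not stationary.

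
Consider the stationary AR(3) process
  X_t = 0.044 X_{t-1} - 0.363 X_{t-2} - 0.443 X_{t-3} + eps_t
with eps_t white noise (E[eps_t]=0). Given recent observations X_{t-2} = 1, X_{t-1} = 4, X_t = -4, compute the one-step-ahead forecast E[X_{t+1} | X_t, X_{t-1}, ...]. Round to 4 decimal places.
E[X_{t+1} \mid \mathcal F_t] = -2.0710

For an AR(p) model X_t = c + sum_i phi_i X_{t-i} + eps_t, the
one-step-ahead conditional mean is
  E[X_{t+1} | X_t, ...] = c + sum_i phi_i X_{t+1-i}.
Substitute known values:
  E[X_{t+1} | ...] = (0.044) * (-4) + (-0.363) * (4) + (-0.443) * (1)
                   = -2.0710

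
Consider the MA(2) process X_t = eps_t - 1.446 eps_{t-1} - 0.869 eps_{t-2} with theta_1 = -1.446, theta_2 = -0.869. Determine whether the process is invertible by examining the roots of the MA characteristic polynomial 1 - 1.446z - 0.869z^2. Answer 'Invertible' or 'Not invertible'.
\text{Not invertible}

The MA(q) characteristic polynomial is P(z) = 1 - 1.446z - 0.869z^2.
Invertibility requires all roots to lie outside the unit circle, i.e. |z| > 1 for every root.
Set 1 + (-1.446) z + (-0.869) z^2 = 0, i.e. a z^2 + b z + c = 0 with a = -0.869, b = -1.446, c = 1.
Discriminant D = b^2 - 4ac = (-1.446)^2 - 4*(-0.869)*1 = 2.090916 - (-3.476) = 5.566916.
D >= 0, so the roots are real: z = (-b +/- sqrt(D)) / (2a) = (1.446 +/- 2.359431) / (-1.738).
  z_1 = (1.446 + 2.359431) / (-1.738) = -2.1895,   |z_1| = 2.1895.
  z_2 = (1.446 - 2.359431) / (-1.738) = 0.5256,   |z_2| = 0.5256.
Moduli of all roots: 2.1895, 0.5256.
All moduli strictly greater than 1? No.
Verdict: Not invertible.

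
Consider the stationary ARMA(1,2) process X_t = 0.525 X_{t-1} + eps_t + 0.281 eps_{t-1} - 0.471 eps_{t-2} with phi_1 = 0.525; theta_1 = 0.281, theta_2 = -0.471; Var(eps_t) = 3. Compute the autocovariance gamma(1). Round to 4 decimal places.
\gamma(1) = 2.3073

Multiply the model equation by X_{t-k} and take expectations. With theta_0 = psi_0 = 1 and psi_j the MA(infinity) weights, this gives
  gamma(k) - sum_i phi_i gamma(k-i) = c_k,
  c_k = sigma^2 * sum_{j=k..q} theta_j psi_{j-k}   (c_k = 0 for k > q),
using gamma(-m) = gamma(m).
psi-weights needed (psi_j = theta_j + sum_i phi_i psi_{j-i}):
  psi_1 = theta_1 + phi_1 = 0.281 + (0.525) = 0.806
  psi_2 = theta_2 + phi_1 psi_1 = -0.471 + (0.525)(0.806) = -0.04785
Right-hand sides:
  c_0 = sigma^2 (1 + theta_1 psi_1 + theta_2 psi_2) = 3 * (1 + (0.281)(0.806) + (-0.471)(-0.04785)) = 3 * 1.249023 = 3.74707
  c_1 = sigma^2 (theta_1 + theta_2 psi_1) = 3 * (0.281 + (-0.471)(0.806)) = -0.295878
  c_2 = sigma^2 theta_2 = 3 * (-0.471) = -1.413
Equations for k = 0 and k = 1 (AR order 1):
  gamma(0) = phi_1 gamma(1) + c_0
  gamma(1) = phi_1 gamma(0) + c_1
Substituting the second into the first: gamma(0) (1 - phi_1^2) = c_0 + phi_1 c_1, so
  gamma(0) = (c_0 + phi_1 c_1) / (1 - phi_1^2) = (3.74707 + (0.525)(-0.295878)) / (1 - (0.525)^2) = 3.591734 / 0.724375 = 4.95839.
  gamma(1) = phi_1 gamma(0) + c_1 = (0.525)(4.95839) + (-0.295878) = 2.307277.
Therefore gamma(1) = 2.3073 (to 4 decimal places).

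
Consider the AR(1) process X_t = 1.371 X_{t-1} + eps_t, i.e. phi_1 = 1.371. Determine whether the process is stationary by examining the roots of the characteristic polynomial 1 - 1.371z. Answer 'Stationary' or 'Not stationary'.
\text{Not stationary}

The AR(p) characteristic polynomial is P(z) = 1 - 1.371z.
Stationarity requires all roots to lie outside the unit circle, i.e. |z| > 1 for every root.
This is linear in z: 1 + (-1.371) z = 0  =>  z = -1/(-1.371) = 0.729395,  |z| = 0.729395.
Moduli of all roots: 0.7294.
All moduli strictly greater than 1? No.
Verdict: Not stationary.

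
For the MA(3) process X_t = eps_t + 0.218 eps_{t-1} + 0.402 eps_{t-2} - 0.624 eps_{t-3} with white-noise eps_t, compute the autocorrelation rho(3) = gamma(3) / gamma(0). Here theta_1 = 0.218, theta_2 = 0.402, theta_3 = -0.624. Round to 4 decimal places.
\rho(3) = -0.3904

For an MA(q) process with theta_0 = 1, the autocovariance is
  gamma(k) = sigma^2 * sum_{i=0..q-k} theta_i * theta_{i+k},
and rho(k) = gamma(k) / gamma(0). Sigma^2 cancels.
  numerator   = (1)*(-0.624) = -0.624.
  denominator = (1)^2 + (0.218)^2 + (0.402)^2 + (-0.624)^2 = 1.598504.
  rho(3) = -0.624 / 1.598504 = -0.3904.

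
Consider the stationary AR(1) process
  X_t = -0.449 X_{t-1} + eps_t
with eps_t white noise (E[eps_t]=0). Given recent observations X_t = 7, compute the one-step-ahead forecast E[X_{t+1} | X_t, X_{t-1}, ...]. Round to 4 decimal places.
E[X_{t+1} \mid \mathcal F_t] = -3.1430

For an AR(p) model X_t = c + sum_i phi_i X_{t-i} + eps_t, the
one-step-ahead conditional mean is
  E[X_{t+1} | X_t, ...] = c + sum_i phi_i X_{t+1-i}.
Substitute known values:
  E[X_{t+1} | ...] = (-0.449) * (7)
                   = -3.1430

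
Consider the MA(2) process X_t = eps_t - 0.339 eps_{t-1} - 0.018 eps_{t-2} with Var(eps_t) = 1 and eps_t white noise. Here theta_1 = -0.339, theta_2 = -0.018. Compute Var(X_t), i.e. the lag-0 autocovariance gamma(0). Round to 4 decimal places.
\gamma(0) = 1.1152

For an MA(q) process X_t = eps_t + sum_i theta_i eps_{t-i} with
Var(eps_t) = sigma^2, the variance is
  gamma(0) = sigma^2 * (1 + sum_i theta_i^2).
  sum_i theta_i^2 = (-0.339)^2 + (-0.018)^2 = 0.114921 + 0.000324 = 0.115245.
  gamma(0) = 1 * (1 + 0.115245) = 1 * 1.115245 = 1.115245, which rounds to 1.1152.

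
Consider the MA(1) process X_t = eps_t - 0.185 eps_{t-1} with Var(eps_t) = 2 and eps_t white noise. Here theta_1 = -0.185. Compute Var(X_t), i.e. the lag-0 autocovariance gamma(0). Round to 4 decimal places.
\gamma(0) = 2.0685

For an MA(q) process X_t = eps_t + sum_i theta_i eps_{t-i} with
Var(eps_t) = sigma^2, the variance is
  gamma(0) = sigma^2 * (1 + sum_i theta_i^2).
  sum_i theta_i^2 = (-0.185)^2 = 0.034225.
  gamma(0) = 2 * (1 + 0.034225) = 2 * 1.034225 = 2.06845, which rounds to 2.0685.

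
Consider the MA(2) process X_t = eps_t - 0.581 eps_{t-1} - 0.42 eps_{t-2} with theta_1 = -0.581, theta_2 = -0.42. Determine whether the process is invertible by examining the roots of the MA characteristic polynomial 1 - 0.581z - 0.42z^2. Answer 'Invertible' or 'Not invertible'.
\text{Not invertible}

The MA(q) characteristic polynomial is P(z) = 1 - 0.581z - 0.42z^2.
Invertibility requires all roots to lie outside the unit circle, i.e. |z| > 1 for every root.
Set 1 + (-0.581) z + (-0.42) z^2 = 0, i.e. a z^2 + b z + c = 0 with a = -0.42, b = -0.581, c = 1.
Discriminant D = b^2 - 4ac = (-0.581)^2 - 4*(-0.42)*1 = 0.337561 - (-1.68) = 2.017561.
D >= 0, so the roots are real: z = (-b +/- sqrt(D)) / (2a) = (0.581 +/- 1.420409) / (-0.84).
  z_1 = (0.581 + 1.420409) / (-0.84) = -2.3826,   |z_1| = 2.3826.
  z_2 = (0.581 - 1.420409) / (-0.84) = 0.9993,   |z_2| = 0.9993.
Moduli of all roots: 2.3826, 0.9993.
All moduli strictly greater than 1? No.
Verdict: Not invertible.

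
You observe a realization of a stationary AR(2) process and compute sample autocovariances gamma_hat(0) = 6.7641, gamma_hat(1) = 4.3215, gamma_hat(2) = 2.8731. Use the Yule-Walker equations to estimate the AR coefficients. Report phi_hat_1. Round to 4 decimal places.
\hat\phi_{1} = 0.6210

The Yule-Walker equations for an AR(p) process read, in matrix form,
  Gamma_p phi = r_p,   with   (Gamma_p)_{ij} = gamma(|i - j|),
                       (r_p)_i = gamma(i),   i,j = 1..p.
Substitute the sample gammas (Toeplitz matrix and right-hand side of size 2):
  Gamma_p = [[6.7641, 4.3215], [4.3215, 6.7641]]
  r_p     = [4.3215, 2.8731]
Written out:
  6.7641 phi_1 + 4.3215 phi_2 = 4.3215
  4.3215 phi_1 + 6.7641 phi_2 = 2.8731
Solve by Cramer's rule:
  det = gamma(0)^2 - gamma(1)^2 = (6.7641)^2 - (4.3215)^2 = 45.75304881 - 18.67536225 = 27.07768656
  phi_hat_1 = [gamma(1) gamma(0) - gamma(1) gamma(2)] / det = [(4.3215)(6.7641) - (4.3215)(2.8731)] / 27.07768656 = 16.8149565 / 27.07768656 = 0.621
  phi_hat_2 = [gamma(0) gamma(2) - gamma(1)^2] / det = [(6.7641)(2.8731) - (4.3215)^2] / 27.07768656 = 0.75857346 / 27.07768656 = 0.028
So phi_hat = [0.6210, 0.0280].
Therefore phi_hat_1 = 0.6210.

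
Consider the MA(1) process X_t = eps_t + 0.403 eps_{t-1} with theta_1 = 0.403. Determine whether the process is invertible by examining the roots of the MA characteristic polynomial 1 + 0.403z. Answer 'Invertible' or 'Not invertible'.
\text{Invertible}

The MA(q) characteristic polynomial is P(z) = 1 + 0.403z.
Invertibility requires all roots to lie outside the unit circle, i.e. |z| > 1 for every root.
This is linear in z: 1 + (0.403) z = 0  =>  z = -1/(0.403) = -2.48139,  |z| = 2.48139.
Moduli of all roots: 2.4814.
All moduli strictly greater than 1? Yes.
Verdict: Invertible.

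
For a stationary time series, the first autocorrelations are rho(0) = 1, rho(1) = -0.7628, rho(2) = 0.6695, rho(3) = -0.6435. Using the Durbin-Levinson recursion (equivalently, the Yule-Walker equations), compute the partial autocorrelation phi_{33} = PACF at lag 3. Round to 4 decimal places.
\phi_{33} = -0.2000

The PACF at lag k is phi_{kk}, the last component of the solution
to the Yule-Walker system G_k phi = r_k where
  (G_k)_{ij} = rho(|i - j|), (r_k)_i = rho(i), i,j = 1..k.
Equivalently, Durbin-Levinson gives phi_{kk} iteratively:
  phi_{11} = rho(1)
  phi_{kk} = [rho(k) - sum_{j=1..k-1} phi_{k-1,j} rho(k-j)]
            / [1 - sum_{j=1..k-1} phi_{k-1,j} rho(j)],
  phi_{k,j} = phi_{k-1,j} - phi_{kk} phi_{k-1,k-j},  j = 1..k-1.
Step k = 1:
  phi_11 = rho(1) = -0.7628.
Step k = 2:
  phi_22 = [rho(2) - phi_11 rho(1)] / [1 - phi_11 rho(1)] = [0.6695 - (-0.7628)(-0.7628)] / [1 - (-0.7628)(-0.7628)]
         = 0.08763616 / 0.41813616 = 0.209588.
  Update: phi_21 = phi_11 - phi_22 phi_11 = -0.7628 - (0.209588)(-0.7628) = -0.602927.
Step k = 3:
  phi_33 = [rho(3) - phi_21 rho(2) - phi_22 rho(1)] / [1 - phi_21 rho(1) - phi_22 rho(2)]
    numerator   = -0.6435 - (-0.602927)(0.6695) - (0.209588)(-0.7628) = -0.07996723
    denominator = 1 - (-0.602927)(-0.7628) - (0.209588)(0.6695) = 0.39976871
  phi_33 = -0.07996723 / 0.39976871 = -0.2.
Therefore phi_{33} = -0.2000.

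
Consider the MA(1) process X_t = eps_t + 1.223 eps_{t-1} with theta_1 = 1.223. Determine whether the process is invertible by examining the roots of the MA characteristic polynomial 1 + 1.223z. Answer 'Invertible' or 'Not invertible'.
\text{Not invertible}

The MA(q) characteristic polynomial is P(z) = 1 + 1.223z.
Invertibility requires all roots to lie outside the unit circle, i.e. |z| > 1 for every root.
This is linear in z: 1 + (1.223) z = 0  =>  z = -1/(1.223) = -0.817661,  |z| = 0.817661.
Moduli of all roots: 0.8177.
All moduli strictly greater than 1? No.
Verdict: Not invertible.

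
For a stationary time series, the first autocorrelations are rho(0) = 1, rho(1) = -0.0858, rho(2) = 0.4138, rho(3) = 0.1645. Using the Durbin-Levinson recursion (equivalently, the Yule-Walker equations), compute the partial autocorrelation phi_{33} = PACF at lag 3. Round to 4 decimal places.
\phi_{33} = 0.2670

The PACF at lag k is phi_{kk}, the last component of the solution
to the Yule-Walker system G_k phi = r_k where
  (G_k)_{ij} = rho(|i - j|), (r_k)_i = rho(i), i,j = 1..k.
Equivalently, Durbin-Levinson gives phi_{kk} iteratively:
  phi_{11} = rho(1)
  phi_{kk} = [rho(k) - sum_{j=1..k-1} phi_{k-1,j} rho(k-j)]
            / [1 - sum_{j=1..k-1} phi_{k-1,j} rho(j)],
  phi_{k,j} = phi_{k-1,j} - phi_{kk} phi_{k-1,k-j},  j = 1..k-1.
Step k = 1:
  phi_11 = rho(1) = -0.0858.
Step k = 2:
  phi_22 = [rho(2) - phi_11 rho(1)] / [1 - phi_11 rho(1)] = [0.4138 - (-0.0858)(-0.0858)] / [1 - (-0.0858)(-0.0858)]
         = 0.40643836 / 0.99263836 = 0.409453.
  Update: phi_21 = phi_11 - phi_22 phi_11 = -0.0858 - (0.409453)(-0.0858) = -0.050669.
Step k = 3:
  phi_33 = [rho(3) - phi_21 rho(2) - phi_22 rho(1)] / [1 - phi_21 rho(1) - phi_22 rho(2)]
    numerator   = 0.1645 - (-0.050669)(0.4138) - (0.409453)(-0.0858) = 0.22059785
    denominator = 1 - (-0.050669)(-0.0858) - (0.409453)(0.4138) = 0.82622112
  phi_33 = 0.22059785 / 0.82622112 = 0.267.
Therefore phi_{33} = 0.2670.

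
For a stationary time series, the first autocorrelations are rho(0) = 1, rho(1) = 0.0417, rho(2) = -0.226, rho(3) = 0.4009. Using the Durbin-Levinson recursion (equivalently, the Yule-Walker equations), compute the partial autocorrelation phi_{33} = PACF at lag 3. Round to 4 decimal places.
\phi_{33} = 0.4459

The PACF at lag k is phi_{kk}, the last component of the solution
to the Yule-Walker system G_k phi = r_k where
  (G_k)_{ij} = rho(|i - j|), (r_k)_i = rho(i), i,j = 1..k.
Equivalently, Durbin-Levinson gives phi_{kk} iteratively:
  phi_{11} = rho(1)
  phi_{kk} = [rho(k) - sum_{j=1..k-1} phi_{k-1,j} rho(k-j)]
            / [1 - sum_{j=1..k-1} phi_{k-1,j} rho(j)],
  phi_{k,j} = phi_{k-1,j} - phi_{kk} phi_{k-1,k-j},  j = 1..k-1.
Step k = 1:
  phi_11 = rho(1) = 0.0417.
Step k = 2:
  phi_22 = [rho(2) - phi_11 rho(1)] / [1 - phi_11 rho(1)] = [-0.226 - (0.0417)(0.0417)] / [1 - (0.0417)(0.0417)]
         = -0.22773889 / 0.99826111 = -0.228136.
  Update: phi_21 = phi_11 - phi_22 phi_11 = 0.0417 - (-0.228136)(0.0417) = 0.051213.
Step k = 3:
  phi_33 = [rho(3) - phi_21 rho(2) - phi_22 rho(1)] / [1 - phi_21 rho(1) - phi_22 rho(2)]
    numerator   = 0.4009 - (0.051213)(-0.226) - (-0.228136)(0.0417) = 0.42198745
    denominator = 1 - (0.051213)(0.0417) - (-0.228136)(-0.226) = 0.94630576
  phi_33 = 0.42198745 / 0.94630576 = 0.4459.
Therefore phi_{33} = 0.4459.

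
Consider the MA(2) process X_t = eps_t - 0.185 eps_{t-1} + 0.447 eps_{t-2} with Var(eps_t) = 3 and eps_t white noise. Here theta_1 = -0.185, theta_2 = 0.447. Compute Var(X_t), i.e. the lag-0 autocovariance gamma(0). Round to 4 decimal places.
\gamma(0) = 3.7021

For an MA(q) process X_t = eps_t + sum_i theta_i eps_{t-i} with
Var(eps_t) = sigma^2, the variance is
  gamma(0) = sigma^2 * (1 + sum_i theta_i^2).
  sum_i theta_i^2 = (-0.185)^2 + (0.447)^2 = 0.034225 + 0.199809 = 0.234034.
  gamma(0) = 3 * (1 + 0.234034) = 3 * 1.234034 = 3.702102, which rounds to 3.7021.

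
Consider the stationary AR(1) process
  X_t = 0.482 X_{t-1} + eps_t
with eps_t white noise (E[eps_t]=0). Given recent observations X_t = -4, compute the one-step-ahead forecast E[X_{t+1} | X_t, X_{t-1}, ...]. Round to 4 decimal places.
E[X_{t+1} \mid \mathcal F_t] = -1.9280

For an AR(p) model X_t = c + sum_i phi_i X_{t-i} + eps_t, the
one-step-ahead conditional mean is
  E[X_{t+1} | X_t, ...] = c + sum_i phi_i X_{t+1-i}.
Substitute known values:
  E[X_{t+1} | ...] = (0.482) * (-4)
                   = -1.9280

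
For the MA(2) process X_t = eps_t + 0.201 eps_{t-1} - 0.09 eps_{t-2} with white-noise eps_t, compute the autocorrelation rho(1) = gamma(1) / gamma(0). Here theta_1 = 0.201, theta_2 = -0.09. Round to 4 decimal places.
\rho(1) = 0.1744

For an MA(q) process with theta_0 = 1, the autocovariance is
  gamma(k) = sigma^2 * sum_{i=0..q-k} theta_i * theta_{i+k},
and rho(k) = gamma(k) / gamma(0). Sigma^2 cancels.
  numerator   = (1)*(0.201) + (0.201)*(-0.09) = 0.18291.
  denominator = (1)^2 + (0.201)^2 + (-0.09)^2 = 1.048501.
  rho(1) = 0.18291 / 1.048501 = 0.1744.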